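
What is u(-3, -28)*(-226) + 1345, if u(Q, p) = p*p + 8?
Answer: -177647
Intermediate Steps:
u(Q, p) = 8 + p² (u(Q, p) = p² + 8 = 8 + p²)
u(-3, -28)*(-226) + 1345 = (8 + (-28)²)*(-226) + 1345 = (8 + 784)*(-226) + 1345 = 792*(-226) + 1345 = -178992 + 1345 = -177647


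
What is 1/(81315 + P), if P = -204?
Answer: 1/81111 ≈ 1.2329e-5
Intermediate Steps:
1/(81315 + P) = 1/(81315 - 204) = 1/81111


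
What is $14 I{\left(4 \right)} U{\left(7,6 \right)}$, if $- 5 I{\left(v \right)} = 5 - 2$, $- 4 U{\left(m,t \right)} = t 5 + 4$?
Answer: $\frac{357}{5} \approx 71.4$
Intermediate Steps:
$U{\left(m,t \right)} = -1 - \frac{5 t}{4}$ ($U{\left(m,t \right)} = - \frac{t 5 + 4}{4} = - \frac{5 t + 4}{4} = - \frac{4 + 5 t}{4} = -1 - \frac{5 t}{4}$)
$I{\left(v \right)} = - \frac{3}{5}$ ($I{\left(v \right)} = - \frac{5 - 2}{5} = \left(- \frac{1}{5}\right) 3 = - \frac{3}{5}$)
$14 I{\left(4 \right)} U{\left(7,6 \right)} = 14 \left(- \frac{3}{5}\right) \left(-1 - \frac{15}{2}\right) = - \frac{42 \left(-1 - \frac{15}{2}\right)}{5} = \left(- \frac{42}{5}\right) \left(- \frac{17}{2}\right) = \frac{357}{5}$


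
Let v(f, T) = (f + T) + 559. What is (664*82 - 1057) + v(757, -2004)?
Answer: 52703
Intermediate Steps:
v(f, T) = 559 + T + f (v(f, T) = (T + f) + 559 = 559 + T + f)
(664*82 - 1057) + v(757, -2004) = (664*82 - 1057) + (559 - 2004 + 757) = (54448 - 1057) - 688 = 53391 - 688 = 52703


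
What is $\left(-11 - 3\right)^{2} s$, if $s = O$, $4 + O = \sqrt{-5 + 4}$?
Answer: $-784 + 196 i \approx -784.0 + 196.0 i$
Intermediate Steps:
$O = -4 + i$ ($O = -4 + \sqrt{-5 + 4} = -4 + \sqrt{-1} = -4 + i \approx -4.0 + 1.0 i$)
$s = -4 + i \approx -4.0 + 1.0 i$
$\left(-11 - 3\right)^{2} s = \left(-11 - 3\right)^{2} \left(-4 + i\right) = \left(-14\right)^{2} \left(-4 + i\right) = 196 \left(-4 + i\right) = -784 + 196 i$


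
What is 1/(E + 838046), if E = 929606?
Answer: 1/1767652 ≈ 5.6572e-7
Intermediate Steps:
1/(E + 838046) = 1/(929606 + 838046) = 1/1767652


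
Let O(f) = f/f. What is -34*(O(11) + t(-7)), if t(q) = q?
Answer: 204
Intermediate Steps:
O(f) = 1
-34*(O(11) + t(-7)) = -34*(1 - 7) = -34*(-6) = 204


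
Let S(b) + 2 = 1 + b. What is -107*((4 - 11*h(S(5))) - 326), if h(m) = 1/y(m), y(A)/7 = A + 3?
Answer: 1689423/49 ≈ 34478.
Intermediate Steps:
S(b) = -1 + b (S(b) = -2 + (1 + b) = -1 + b)
y(A) = 21 + 7*A (y(A) = 7*(A + 3) = 7*(3 + A) = 21 + 7*A)
h(m) = 1/(21 + 7*m)
-107*((4 - 11*h(S(5))) - 326) = -107*((4 - 11/(7*(3 + (-1 + 5)))) - 326) = -107*((4 - 11/(7*(3 + 4))) - 326) = -107*((4 - 11/(7*7)) - 326) = -107*((4 - 11*1/49) - 326) = -107*((4 - 11/49) - 326) = -107*(185/49 - 326) = -107*(-15789/49) = 1689423/49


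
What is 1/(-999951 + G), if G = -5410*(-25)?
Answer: -1/864701 ≈ -1.1565e-6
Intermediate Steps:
G = 135250
1/(-999951 + G) = 1/(-999951 + 135250) = 1/(-864701) = -1/864701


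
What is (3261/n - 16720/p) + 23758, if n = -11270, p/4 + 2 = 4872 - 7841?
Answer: 795530573029/33483170 ≈ 23759.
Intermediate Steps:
p = -11884 (p = -8 + 4*(4872 - 7841) = -8 + 4*(-2969) = -8 - 11876 = -11884)
(3261/n - 16720/p) + 23758 = (3261/(-11270) - 16720/(-11884)) + 23758 = (3261*(-1/11270) - 16720*(-1/11884)) + 23758 = (-3261/11270 + 4180/2971) + 23758 = 37420169/33483170 + 23758 = 795530573029/33483170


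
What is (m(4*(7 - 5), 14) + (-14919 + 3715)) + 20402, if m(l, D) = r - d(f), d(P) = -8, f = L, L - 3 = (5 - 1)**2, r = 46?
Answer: 9252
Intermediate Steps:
L = 19 (L = 3 + (5 - 1)**2 = 3 + 4**2 = 3 + 16 = 19)
f = 19
m(l, D) = 54 (m(l, D) = 46 - 1*(-8) = 46 + 8 = 54)
(m(4*(7 - 5), 14) + (-14919 + 3715)) + 20402 = (54 + (-14919 + 3715)) + 20402 = (54 - 11204) + 20402 = -11150 + 20402 = 9252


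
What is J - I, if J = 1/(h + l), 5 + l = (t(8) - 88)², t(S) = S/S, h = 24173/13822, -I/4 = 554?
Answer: 231735512518/104573781 ≈ 2216.0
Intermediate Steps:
I = -2216 (I = -4*554 = -2216)
h = 24173/13822 (h = 24173*(1/13822) = 24173/13822 ≈ 1.7489)
t(S) = 1
l = 7564 (l = -5 + (1 - 88)² = -5 + (-87)² = -5 + 7569 = 7564)
J = 13822/104573781 (J = 1/(24173/13822 + 7564) = 1/(104573781/13822) = 13822/104573781 ≈ 0.00013217)
J - I = 13822/104573781 - 1*(-2216) = 13822/104573781 + 2216 = 231735512518/104573781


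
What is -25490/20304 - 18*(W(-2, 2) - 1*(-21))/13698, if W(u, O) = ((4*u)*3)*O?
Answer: -9424841/7725672 ≈ -1.2199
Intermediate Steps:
W(u, O) = 12*O*u (W(u, O) = (12*u)*O = 12*O*u)
-25490/20304 - 18*(W(-2, 2) - 1*(-21))/13698 = -25490/20304 - 18*(12*2*(-2) - 1*(-21))/13698 = -25490*1/20304 - 18*(-48 + 21)*(1/13698) = -12745/10152 - 18*(-27)*(1/13698) = -12745/10152 + 486*(1/13698) = -12745/10152 + 27/761 = -9424841/7725672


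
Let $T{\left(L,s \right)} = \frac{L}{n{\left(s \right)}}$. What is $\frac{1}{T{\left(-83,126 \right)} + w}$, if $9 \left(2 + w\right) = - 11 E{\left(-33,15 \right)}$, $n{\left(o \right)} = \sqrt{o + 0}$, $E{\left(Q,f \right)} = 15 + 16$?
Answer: $- \frac{45234}{1742333} + \frac{2241 \sqrt{14}}{1742333} \approx -0.021149$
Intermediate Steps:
$E{\left(Q,f \right)} = 31$
$n{\left(o \right)} = \sqrt{o}$
$w = - \frac{359}{9}$ ($w = -2 + \frac{\left(-11\right) 31}{9} = -2 + \frac{1}{9} \left(-341\right) = -2 - \frac{341}{9} = - \frac{359}{9} \approx -39.889$)
$T{\left(L,s \right)} = \frac{L}{\sqrt{s}}$
$\frac{1}{T{\left(-83,126 \right)} + w} = \frac{1}{- \frac{83}{3 \sqrt{14}} - \frac{359}{9}} = \frac{1}{- 83 \frac{\sqrt{14}}{42} - \frac{359}{9}} = \frac{1}{- \frac{83 \sqrt{14}}{42} - \frac{359}{9}} = \frac{1}{- \frac{359}{9} - \frac{83 \sqrt{14}}{42}}$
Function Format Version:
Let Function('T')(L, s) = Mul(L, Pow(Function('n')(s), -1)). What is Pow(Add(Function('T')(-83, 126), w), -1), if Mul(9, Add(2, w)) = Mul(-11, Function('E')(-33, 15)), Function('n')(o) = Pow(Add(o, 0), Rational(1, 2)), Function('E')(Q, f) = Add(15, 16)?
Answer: Add(Rational(-45234, 1742333), Mul(Rational(2241, 1742333), Pow(14, Rational(1, 2)))) ≈ -0.021149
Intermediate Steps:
Function('E')(Q, f) = 31
Function('n')(o) = Pow(o, Rational(1, 2))
w = Rational(-359, 9) (w = Add(-2, Mul(Rational(1, 9), Mul(-11, 31))) = Add(-2, Mul(Rational(1, 9), -341)) = Add(-2, Rational(-341, 9)) = Rational(-359, 9) ≈ -39.889)
Function('T')(L, s) = Mul(L, Pow(s, Rational(-1, 2))) (Function('T')(L, s) = Mul(L, Pow(Pow(s, Rational(1, 2)), -1)) = Mul(L, Pow(s, Rational(-1, 2))))
Pow(Add(Function('T')(-83, 126), w), -1) = Pow(Add(Mul(-83, Pow(126, Rational(-1, 2))), Rational(-359, 9)), -1) = Pow(Add(Mul(-83, Mul(Rational(1, 42), Pow(14, Rational(1, 2)))), Rational(-359, 9)), -1) = Pow(Add(Mul(Rational(-83, 42), Pow(14, Rational(1, 2))), Rational(-359, 9)), -1) = Pow(Add(Rational(-359, 9), Mul(Rational(-83, 42), Pow(14, Rational(1, 2)))), -1)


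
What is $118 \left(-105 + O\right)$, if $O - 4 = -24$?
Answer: $-14750$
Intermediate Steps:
$O = -20$ ($O = 4 - 24 = -20$)
$118 \left(-105 + O\right) = 118 \left(-105 - 20\right) = 118 \left(-125\right) = -14750$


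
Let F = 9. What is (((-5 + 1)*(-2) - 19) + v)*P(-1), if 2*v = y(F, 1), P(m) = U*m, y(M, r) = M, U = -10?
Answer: -65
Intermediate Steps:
P(m) = -10*m
v = 9/2 (v = (½)*9 = 9/2 ≈ 4.5000)
(((-5 + 1)*(-2) - 19) + v)*P(-1) = (((-5 + 1)*(-2) - 19) + 9/2)*(-10*(-1)) = ((-4*(-2) - 19) + 9/2)*10 = ((8 - 19) + 9/2)*10 = (-11 + 9/2)*10 = -13/2*10 = -65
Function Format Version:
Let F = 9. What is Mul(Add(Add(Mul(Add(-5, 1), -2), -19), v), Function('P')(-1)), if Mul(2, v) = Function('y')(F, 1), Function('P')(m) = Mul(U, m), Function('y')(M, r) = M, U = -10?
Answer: -65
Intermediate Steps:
Function('P')(m) = Mul(-10, m)
v = Rational(9, 2) (v = Mul(Rational(1, 2), 9) = Rational(9, 2) ≈ 4.5000)
Mul(Add(Add(Mul(Add(-5, 1), -2), -19), v), Function('P')(-1)) = Mul(Add(Add(Mul(Add(-5, 1), -2), -19), Rational(9, 2)), Mul(-10, -1)) = Mul(Add(Add(Mul(-4, -2), -19), Rational(9, 2)), 10) = Mul(Add(Add(8, -19), Rational(9, 2)), 10) = Mul(Add(-11, Rational(9, 2)), 10) = Mul(Rational(-13, 2), 10) = -65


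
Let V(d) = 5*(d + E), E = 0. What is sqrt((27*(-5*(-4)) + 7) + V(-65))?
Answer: sqrt(222) ≈ 14.900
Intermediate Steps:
V(d) = 5*d (V(d) = 5*(d + 0) = 5*d)
sqrt((27*(-5*(-4)) + 7) + V(-65)) = sqrt((27*(-5*(-4)) + 7) + 5*(-65)) = sqrt((27*20 + 7) - 325) = sqrt((540 + 7) - 325) = sqrt(547 - 325) = sqrt(222)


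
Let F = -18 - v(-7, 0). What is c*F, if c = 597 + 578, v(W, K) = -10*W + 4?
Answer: -108100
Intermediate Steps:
v(W, K) = 4 - 10*W
c = 1175
F = -92 (F = -18 - (4 - 10*(-7)) = -18 - (4 + 70) = -18 - 1*74 = -18 - 74 = -92)
c*F = 1175*(-92) = -108100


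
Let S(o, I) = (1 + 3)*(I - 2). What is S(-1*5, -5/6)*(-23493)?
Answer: 266254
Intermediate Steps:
S(o, I) = -8 + 4*I (S(o, I) = 4*(-2 + I) = -8 + 4*I)
S(-1*5, -5/6)*(-23493) = (-8 + 4*(-5/6))*(-23493) = (-8 + 4*(-5*⅙))*(-23493) = (-8 + 4*(-⅚))*(-23493) = (-8 - 10/3)*(-23493) = -34/3*(-23493) = 266254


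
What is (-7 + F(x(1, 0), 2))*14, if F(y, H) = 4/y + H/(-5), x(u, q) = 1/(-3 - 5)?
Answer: -2758/5 ≈ -551.60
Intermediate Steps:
x(u, q) = -⅛ (x(u, q) = 1/(-8) = -⅛)
F(y, H) = 4/y - H/5 (F(y, H) = 4/y + H*(-⅕) = 4/y - H/5)
(-7 + F(x(1, 0), 2))*14 = (-7 + (4/(-⅛) - ⅕*2))*14 = (-7 + (4*(-8) - ⅖))*14 = (-7 + (-32 - ⅖))*14 = (-7 - 162/5)*14 = -197/5*14 = -2758/5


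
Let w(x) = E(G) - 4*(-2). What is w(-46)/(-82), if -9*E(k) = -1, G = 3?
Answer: -73/738 ≈ -0.098916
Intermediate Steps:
E(k) = ⅑ (E(k) = -⅑*(-1) = ⅑)
w(x) = 73/9 (w(x) = ⅑ - 4*(-2) = ⅑ + 8 = 73/9)
w(-46)/(-82) = (73/9)/(-82) = (73/9)*(-1/82) = -73/738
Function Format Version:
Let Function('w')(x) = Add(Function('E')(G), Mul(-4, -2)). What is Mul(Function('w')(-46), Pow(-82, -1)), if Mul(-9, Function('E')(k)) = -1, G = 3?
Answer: Rational(-73, 738) ≈ -0.098916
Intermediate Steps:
Function('E')(k) = Rational(1, 9) (Function('E')(k) = Mul(Rational(-1, 9), -1) = Rational(1, 9))
Function('w')(x) = Rational(73, 9) (Function('w')(x) = Add(Rational(1, 9), Mul(-4, -2)) = Add(Rational(1, 9), 8) = Rational(73, 9))
Mul(Function('w')(-46), Pow(-82, -1)) = Mul(Rational(73, 9), Pow(-82, -1)) = Mul(Rational(73, 9), Rational(-1, 82)) = Rational(-73, 738)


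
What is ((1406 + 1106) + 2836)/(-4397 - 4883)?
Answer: -1337/2320 ≈ -0.57629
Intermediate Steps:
((1406 + 1106) + 2836)/(-4397 - 4883) = (2512 + 2836)/(-9280) = 5348*(-1/9280) = -1337/2320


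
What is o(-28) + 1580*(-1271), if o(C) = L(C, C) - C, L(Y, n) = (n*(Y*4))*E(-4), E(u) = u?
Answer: -2020696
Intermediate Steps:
L(Y, n) = -16*Y*n (L(Y, n) = (n*(Y*4))*(-4) = (n*(4*Y))*(-4) = (4*Y*n)*(-4) = -16*Y*n)
o(C) = -C - 16*C² (o(C) = -16*C*C - C = -16*C² - C = -C - 16*C²)
o(-28) + 1580*(-1271) = -28*(-1 - 16*(-28)) + 1580*(-1271) = -28*(-1 + 448) - 2008180 = -28*447 - 2008180 = -12516 - 2008180 = -2020696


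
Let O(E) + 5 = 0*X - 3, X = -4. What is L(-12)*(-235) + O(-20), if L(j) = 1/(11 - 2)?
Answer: -307/9 ≈ -34.111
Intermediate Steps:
L(j) = ⅑ (L(j) = 1/9 = ⅑)
O(E) = -8 (O(E) = -5 + (0*(-4) - 3) = -5 + (0 - 3) = -5 - 3 = -8)
L(-12)*(-235) + O(-20) = (⅑)*(-235) - 8 = -235/9 - 8 = -307/9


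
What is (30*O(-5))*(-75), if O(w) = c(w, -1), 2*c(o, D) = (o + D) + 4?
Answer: 2250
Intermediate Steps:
c(o, D) = 2 + D/2 + o/2 (c(o, D) = ((o + D) + 4)/2 = ((D + o) + 4)/2 = (4 + D + o)/2 = 2 + D/2 + o/2)
O(w) = 3/2 + w/2 (O(w) = 2 + (½)*(-1) + w/2 = 2 - ½ + w/2 = 3/2 + w/2)
(30*O(-5))*(-75) = (30*(3/2 + (½)*(-5)))*(-75) = (30*(3/2 - 5/2))*(-75) = (30*(-1))*(-75) = -30*(-75) = 2250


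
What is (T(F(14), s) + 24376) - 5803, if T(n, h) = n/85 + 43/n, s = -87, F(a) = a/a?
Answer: 1582361/85 ≈ 18616.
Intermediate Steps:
F(a) = 1
T(n, h) = 43/n + n/85 (T(n, h) = n*(1/85) + 43/n = n/85 + 43/n = 43/n + n/85)
(T(F(14), s) + 24376) - 5803 = ((43/1 + (1/85)*1) + 24376) - 5803 = ((43*1 + 1/85) + 24376) - 5803 = ((43 + 1/85) + 24376) - 5803 = (3656/85 + 24376) - 5803 = 2075616/85 - 5803 = 1582361/85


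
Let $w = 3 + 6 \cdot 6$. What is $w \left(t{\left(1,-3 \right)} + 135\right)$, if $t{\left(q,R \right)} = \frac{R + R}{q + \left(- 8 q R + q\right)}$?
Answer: $5256$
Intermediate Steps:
$t{\left(q,R \right)} = \frac{2 R}{2 q - 8 R q}$ ($t{\left(q,R \right)} = \frac{2 R}{q - \left(- q + 8 R q\right)} = \frac{2 R}{2 q - 8 R q}$)
$w = 39$ ($w = 3 + 36 = 39$)
$w \left(t{\left(1,-3 \right)} + 135\right) = 39 \left(\left(-1\right) \left(-3\right) 1^{-1} \frac{1}{-1 + 4 \left(-3\right)} + 135\right) = 39 \left(\left(-1\right) \left(-3\right) 1 \frac{1}{-1 - 12} + 135\right) = 39 \left(\left(-1\right) \left(-3\right) 1 \frac{1}{-13} + 135\right) = 39 \left(\left(-1\right) \left(-3\right) 1 \left(- \frac{1}{13}\right) + 135\right) = 39 \left(- \frac{3}{13} + 135\right) = 39 \cdot \frac{1752}{13} = 5256$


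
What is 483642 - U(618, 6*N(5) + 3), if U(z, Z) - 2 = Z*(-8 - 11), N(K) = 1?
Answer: 483811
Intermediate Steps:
U(z, Z) = 2 - 19*Z (U(z, Z) = 2 + Z*(-8 - 11) = 2 + Z*(-19) = 2 - 19*Z)
483642 - U(618, 6*N(5) + 3) = 483642 - (2 - 19*(6*1 + 3)) = 483642 - (2 - 19*(6 + 3)) = 483642 - (2 - 19*9) = 483642 - (2 - 171) = 483642 - 1*(-169) = 483642 + 169 = 483811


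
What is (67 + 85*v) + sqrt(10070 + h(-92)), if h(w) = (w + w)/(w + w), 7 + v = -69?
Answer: -6393 + 3*sqrt(1119) ≈ -6292.6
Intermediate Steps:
v = -76 (v = -7 - 69 = -76)
h(w) = 1 (h(w) = (2*w)/((2*w)) = (2*w)*(1/(2*w)) = 1)
(67 + 85*v) + sqrt(10070 + h(-92)) = (67 + 85*(-76)) + sqrt(10070 + 1) = (67 - 6460) + sqrt(10071) = -6393 + 3*sqrt(1119)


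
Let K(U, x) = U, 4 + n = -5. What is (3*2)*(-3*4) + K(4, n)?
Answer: -68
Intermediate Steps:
n = -9 (n = -4 - 5 = -9)
(3*2)*(-3*4) + K(4, n) = (3*2)*(-3*4) + 4 = 6*(-12) + 4 = -72 + 4 = -68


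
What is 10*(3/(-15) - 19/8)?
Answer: -103/4 ≈ -25.750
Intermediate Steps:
10*(3/(-15) - 19/8) = 10*(3*(-1/15) - 19*1/8) = 10*(-1/5 - 19/8) = 10*(-103/40) = -103/4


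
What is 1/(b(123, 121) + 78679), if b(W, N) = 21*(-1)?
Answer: 1/78658 ≈ 1.2713e-5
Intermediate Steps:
b(W, N) = -21
1/(b(123, 121) + 78679) = 1/(-21 + 78679) = 1/78658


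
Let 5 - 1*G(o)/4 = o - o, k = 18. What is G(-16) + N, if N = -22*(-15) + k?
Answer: 368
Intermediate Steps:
N = 348 (N = -22*(-15) + 18 = 330 + 18 = 348)
G(o) = 20 (G(o) = 20 - 4*(o - o) = 20 - 4*0 = 20 + 0 = 20)
G(-16) + N = 20 + 348 = 368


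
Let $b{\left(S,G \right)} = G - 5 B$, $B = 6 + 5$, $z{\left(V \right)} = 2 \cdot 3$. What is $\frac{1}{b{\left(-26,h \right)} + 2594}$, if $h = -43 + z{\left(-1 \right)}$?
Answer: $\frac{1}{2502} \approx 0.00039968$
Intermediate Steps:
$z{\left(V \right)} = 6$
$B = 11$
$h = -37$ ($h = -43 + 6 = -37$)
$b{\left(S,G \right)} = -55 + G$ ($b{\left(S,G \right)} = G - 55 = -55 + G$)
$\frac{1}{b{\left(-26,h \right)} + 2594} = \frac{1}{\left(-55 - 37\right) + 2594} = \frac{1}{-92 + 2594} = \frac{1}{2502}$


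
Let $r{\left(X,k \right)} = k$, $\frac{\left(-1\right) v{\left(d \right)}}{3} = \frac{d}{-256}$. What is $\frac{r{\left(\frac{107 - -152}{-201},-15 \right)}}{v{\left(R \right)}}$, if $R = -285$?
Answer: $\frac{256}{57} \approx 4.4912$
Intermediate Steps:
$v{\left(d \right)} = \frac{3 d}{256}$ ($v{\left(d \right)} = - 3 \frac{d}{-256} = - 3 d \left(- \frac{1}{256}\right) = - 3 \left(- \frac{d}{256}\right) = \frac{3 d}{256}$)
$\frac{r{\left(\frac{107 - -152}{-201},-15 \right)}}{v{\left(R \right)}} = - \frac{15}{\frac{3}{256} \left(-285\right)} = - \frac{15}{- \frac{855}{256}} = \left(-15\right) \left(- \frac{256}{855}\right) = \frac{256}{57}$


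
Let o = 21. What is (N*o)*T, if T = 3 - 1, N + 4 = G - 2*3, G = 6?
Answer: -168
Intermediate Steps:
N = -4 (N = -4 + (6 - 2*3) = -4 + (6 - 6) = -4 + 0 = -4)
T = 2
(N*o)*T = -4*21*2 = -84*2 = -168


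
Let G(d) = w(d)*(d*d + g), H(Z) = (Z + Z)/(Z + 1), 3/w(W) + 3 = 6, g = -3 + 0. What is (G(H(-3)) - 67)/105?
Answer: -61/105 ≈ -0.58095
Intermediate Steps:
g = -3
w(W) = 1 (w(W) = 3/(-3 + 6) = 3/3 = 3*(⅓) = 1)
H(Z) = 2*Z/(1 + Z) (H(Z) = (2*Z)/(1 + Z) = 2*Z/(1 + Z))
G(d) = -3 + d² (G(d) = 1*(d*d - 3) = 1*(d² - 3) = 1*(-3 + d²) = -3 + d²)
(G(H(-3)) - 67)/105 = ((-3 + (2*(-3)/(1 - 3))²) - 67)/105 = ((-3 + (2*(-3)/(-2))²) - 67)/105 = ((-3 + (2*(-3)*(-½))²) - 67)/105 = ((-3 + 3²) - 67)/105 = ((-3 + 9) - 67)/105 = (6 - 67)/105 = (1/105)*(-61) = -61/105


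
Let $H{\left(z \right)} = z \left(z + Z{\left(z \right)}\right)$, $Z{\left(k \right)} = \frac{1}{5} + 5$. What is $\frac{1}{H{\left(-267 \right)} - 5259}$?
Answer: $\frac{5}{323208} \approx 1.547 \cdot 10^{-5}$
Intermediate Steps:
$Z{\left(k \right)} = \frac{26}{5}$ ($Z{\left(k \right)} = \frac{1}{5} + 5 = \frac{26}{5}$)
$H{\left(z \right)} = z \left(\frac{26}{5} + z\right)$ ($H{\left(z \right)} = z \left(z + \frac{26}{5}\right) = z \left(\frac{26}{5} + z\right)$)
$\frac{1}{H{\left(-267 \right)} - 5259} = \frac{1}{\frac{1}{5} \left(-267\right) \left(26 + 5 \left(-267\right)\right) - 5259} = \frac{1}{\frac{1}{5} \left(-267\right) \left(26 - 1335\right) - 5259} = \frac{1}{\frac{1}{5} \left(-267\right) \left(-1309\right) - 5259} = \frac{1}{\frac{349503}{5} - 5259} = \frac{1}{\frac{323208}{5}} = \frac{5}{323208}$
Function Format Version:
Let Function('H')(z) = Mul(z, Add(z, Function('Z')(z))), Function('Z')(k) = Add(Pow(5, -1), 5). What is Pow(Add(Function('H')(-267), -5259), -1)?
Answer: Rational(5, 323208) ≈ 1.5470e-5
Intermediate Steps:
Function('Z')(k) = Rational(26, 5) (Function('Z')(k) = Add(Rational(1, 5), 5) = Rational(26, 5))
Function('H')(z) = Mul(z, Add(Rational(26, 5), z)) (Function('H')(z) = Mul(z, Add(z, Rational(26, 5))) = Mul(z, Add(Rational(26, 5), z)))
Pow(Add(Function('H')(-267), -5259), -1) = Pow(Add(Mul(Rational(1, 5), -267, Add(26, Mul(5, -267))), -5259), -1) = Pow(Add(Mul(Rational(1, 5), -267, Add(26, -1335)), -5259), -1) = Pow(Add(Mul(Rational(1, 5), -267, -1309), -5259), -1) = Pow(Add(Rational(349503, 5), -5259), -1) = Pow(Rational(323208, 5), -1) = Rational(5, 323208)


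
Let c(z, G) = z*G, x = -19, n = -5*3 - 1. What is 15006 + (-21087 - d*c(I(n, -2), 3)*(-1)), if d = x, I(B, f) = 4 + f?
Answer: -6195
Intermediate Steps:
n = -16 (n = -15 - 1 = -16)
d = -19
c(z, G) = G*z
15006 + (-21087 - d*c(I(n, -2), 3)*(-1)) = 15006 + (-21087 - (-57*(4 - 2))*(-1)) = 15006 + (-21087 - (-57*2)*(-1)) = 15006 + (-21087 - (-19*6)*(-1)) = 15006 + (-21087 - (-114)*(-1)) = 15006 + (-21087 - 1*114) = 15006 + (-21087 - 114) = 15006 - 21201 = -6195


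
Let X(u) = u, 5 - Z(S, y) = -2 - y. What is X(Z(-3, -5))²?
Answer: 4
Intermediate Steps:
Z(S, y) = 7 + y (Z(S, y) = 5 - (-2 - y) = 5 + (2 + y) = 7 + y)
X(Z(-3, -5))² = (7 - 5)² = 2² = 4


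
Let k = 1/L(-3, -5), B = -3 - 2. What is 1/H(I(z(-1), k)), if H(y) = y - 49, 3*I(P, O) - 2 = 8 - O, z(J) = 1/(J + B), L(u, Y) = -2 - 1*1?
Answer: -9/410 ≈ -0.021951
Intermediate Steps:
B = -5
L(u, Y) = -3 (L(u, Y) = -2 - 1 = -3)
z(J) = 1/(-5 + J) (z(J) = 1/(J - 5) = 1/(-5 + J))
k = -⅓ (k = 1/(-3) = -⅓ ≈ -0.33333)
I(P, O) = 10/3 - O/3 (I(P, O) = ⅔ + (8 - O)/3 = ⅔ + (8/3 - O/3) = 10/3 - O/3)
H(y) = -49 + y
1/H(I(z(-1), k)) = 1/(-49 + (10/3 - ⅓*(-⅓))) = 1/(-49 + (10/3 + ⅑)) = 1/(-49 + 31/9) = 1/(-410/9) = -9/410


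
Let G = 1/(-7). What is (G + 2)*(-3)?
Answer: -39/7 ≈ -5.5714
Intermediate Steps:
G = -⅐ ≈ -0.14286
(G + 2)*(-3) = (-⅐ + 2)*(-3) = (13/7)*(-3) = -39/7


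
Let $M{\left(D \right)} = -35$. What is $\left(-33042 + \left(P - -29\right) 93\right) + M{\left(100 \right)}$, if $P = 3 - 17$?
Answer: $-31682$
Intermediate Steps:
$P = -14$ ($P = 3 - 17 = -14$)
$\left(-33042 + \left(P - -29\right) 93\right) + M{\left(100 \right)} = \left(-33042 + \left(-14 - -29\right) 93\right) - 35 = \left(-33042 + \left(-14 + 29\right) 93\right) - 35 = \left(-33042 + 15 \cdot 93\right) - 35 = \left(-33042 + 1395\right) - 35 = -31647 - 35 = -31682$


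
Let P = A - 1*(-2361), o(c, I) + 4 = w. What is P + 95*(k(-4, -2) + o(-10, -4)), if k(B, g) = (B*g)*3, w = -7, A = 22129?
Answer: 25725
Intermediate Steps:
k(B, g) = 3*B*g
o(c, I) = -11 (o(c, I) = -4 - 7 = -11)
P = 24490 (P = 22129 - 1*(-2361) = 22129 + 2361 = 24490)
P + 95*(k(-4, -2) + o(-10, -4)) = 24490 + 95*(3*(-4)*(-2) - 11) = 24490 + 95*(24 - 11) = 24490 + 95*13 = 24490 + 1235 = 25725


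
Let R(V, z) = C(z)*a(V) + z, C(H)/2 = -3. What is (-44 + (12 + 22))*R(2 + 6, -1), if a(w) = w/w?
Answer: 70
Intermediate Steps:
a(w) = 1
C(H) = -6 (C(H) = 2*(-3) = -6)
R(V, z) = -6 + z (R(V, z) = -6*1 + z = -6 + z)
(-44 + (12 + 22))*R(2 + 6, -1) = (-44 + (12 + 22))*(-6 - 1) = (-44 + 34)*(-7) = -10*(-7) = 70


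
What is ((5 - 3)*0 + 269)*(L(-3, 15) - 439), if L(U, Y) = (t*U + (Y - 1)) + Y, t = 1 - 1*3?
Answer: -108676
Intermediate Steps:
t = -2 (t = 1 - 3 = -2)
L(U, Y) = -1 - 2*U + 2*Y (L(U, Y) = (-2*U + (Y - 1)) + Y = (-2*U + (-1 + Y)) + Y = (-1 + Y - 2*U) + Y = -1 - 2*U + 2*Y)
((5 - 3)*0 + 269)*(L(-3, 15) - 439) = ((5 - 3)*0 + 269)*((-1 - 2*(-3) + 2*15) - 439) = (2*0 + 269)*((-1 + 6 + 30) - 439) = (0 + 269)*(35 - 439) = 269*(-404) = -108676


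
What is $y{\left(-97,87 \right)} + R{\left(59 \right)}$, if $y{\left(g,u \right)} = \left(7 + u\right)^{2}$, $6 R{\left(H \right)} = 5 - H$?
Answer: $8827$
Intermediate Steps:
$R{\left(H \right)} = \frac{5}{6} - \frac{H}{6}$ ($R{\left(H \right)} = \frac{5 - H}{6} = \frac{5}{6} - \frac{H}{6}$)
$y{\left(-97,87 \right)} + R{\left(59 \right)} = \left(7 + 87\right)^{2} + \left(\frac{5}{6} - \frac{59}{6}\right) = 94^{2} + \left(\frac{5}{6} - \frac{59}{6}\right) = 8836 - 9 = 8827$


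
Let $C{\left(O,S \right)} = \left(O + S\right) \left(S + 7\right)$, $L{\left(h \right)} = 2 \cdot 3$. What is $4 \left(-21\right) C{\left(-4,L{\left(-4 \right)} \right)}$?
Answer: $-2184$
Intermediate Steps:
$L{\left(h \right)} = 6$
$C{\left(O,S \right)} = \left(7 + S\right) \left(O + S\right)$ ($C{\left(O,S \right)} = \left(O + S\right) \left(7 + S\right) = \left(7 + S\right) \left(O + S\right)$)
$4 \left(-21\right) C{\left(-4,L{\left(-4 \right)} \right)} = 4 \left(-21\right) \left(6^{2} + 7 \left(-4\right) + 7 \cdot 6 - 24\right) = - 84 \left(36 - 28 + 42 - 24\right) = \left(-84\right) 26 = -2184$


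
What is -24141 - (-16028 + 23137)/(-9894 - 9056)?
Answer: -457464841/18950 ≈ -24141.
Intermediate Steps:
-24141 - (-16028 + 23137)/(-9894 - 9056) = -24141 - 7109/(-18950) = -24141 - 7109*(-1)/18950 = -24141 - 1*(-7109/18950) = -24141 + 7109/18950 = -457464841/18950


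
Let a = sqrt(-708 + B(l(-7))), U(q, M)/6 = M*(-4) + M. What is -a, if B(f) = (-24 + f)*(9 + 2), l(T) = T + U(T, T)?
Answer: -sqrt(337) ≈ -18.358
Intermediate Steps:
U(q, M) = -18*M (U(q, M) = 6*(M*(-4) + M) = 6*(-4*M + M) = 6*(-3*M) = -18*M)
l(T) = -17*T (l(T) = T - 18*T = -17*T)
B(f) = -264 + 11*f (B(f) = (-24 + f)*11 = -264 + 11*f)
a = sqrt(337) (a = sqrt(-708 + (-264 + 11*(-17*(-7)))) = sqrt(-708 + (-264 + 11*119)) = sqrt(-708 + (-264 + 1309)) = sqrt(-708 + 1045) = sqrt(337) ≈ 18.358)
-a = -sqrt(337)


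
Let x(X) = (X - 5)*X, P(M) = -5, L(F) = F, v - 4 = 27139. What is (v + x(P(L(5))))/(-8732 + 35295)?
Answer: 27193/26563 ≈ 1.0237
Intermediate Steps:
v = 27143 (v = 4 + 27139 = 27143)
x(X) = X*(-5 + X) (x(X) = (-5 + X)*X = X*(-5 + X))
(v + x(P(L(5))))/(-8732 + 35295) = (27143 - 5*(-5 - 5))/(-8732 + 35295) = (27143 - 5*(-10))/26563 = (27143 + 50)*(1/26563) = 27193*(1/26563) = 27193/26563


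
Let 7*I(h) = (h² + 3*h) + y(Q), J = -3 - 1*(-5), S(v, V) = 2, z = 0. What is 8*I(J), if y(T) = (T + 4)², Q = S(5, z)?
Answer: 368/7 ≈ 52.571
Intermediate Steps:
Q = 2
J = 2 (J = -3 + 5 = 2)
y(T) = (4 + T)²
I(h) = 36/7 + h²/7 + 3*h/7 (I(h) = ((h² + 3*h) + (4 + 2)²)/7 = ((h² + 3*h) + 6²)/7 = ((h² + 3*h) + 36)/7 = (36 + h² + 3*h)/7 = 36/7 + h²/7 + 3*h/7)
8*I(J) = 8*(36/7 + (⅐)*2² + (3/7)*2) = 8*(36/7 + (⅐)*4 + 6/7) = 8*(36/7 + 4/7 + 6/7) = 8*(46/7) = 368/7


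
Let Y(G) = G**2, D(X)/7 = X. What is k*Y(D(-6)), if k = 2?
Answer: 3528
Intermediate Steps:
D(X) = 7*X
k*Y(D(-6)) = 2*(7*(-6))**2 = 2*(-42)**2 = 2*1764 = 3528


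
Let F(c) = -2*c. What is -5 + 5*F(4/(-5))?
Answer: 3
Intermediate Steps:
-5 + 5*F(4/(-5)) = -5 + 5*(-8/(-5)) = -5 + 5*(-8*(-1)/5) = -5 + 5*(-2*(-⅘)) = -5 + 5*(8/5) = -5 + 8 = 3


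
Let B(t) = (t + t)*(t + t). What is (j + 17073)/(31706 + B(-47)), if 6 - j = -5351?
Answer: 11215/20271 ≈ 0.55325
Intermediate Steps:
j = 5357 (j = 6 - 1*(-5351) = 6 + 5351 = 5357)
B(t) = 4*t² (B(t) = (2*t)*(2*t) = 4*t²)
(j + 17073)/(31706 + B(-47)) = (5357 + 17073)/(31706 + 4*(-47)²) = 22430/(31706 + 4*2209) = 22430/(31706 + 8836) = 22430/40542 = 22430*(1/40542) = 11215/20271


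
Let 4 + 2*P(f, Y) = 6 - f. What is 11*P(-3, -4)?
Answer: 55/2 ≈ 27.500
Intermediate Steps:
P(f, Y) = 1 - f/2 (P(f, Y) = -2 + (6 - f)/2 = -2 + (3 - f/2) = 1 - f/2)
11*P(-3, -4) = 11*(1 - ½*(-3)) = 11*(1 + 3/2) = 11*(5/2) = 55/2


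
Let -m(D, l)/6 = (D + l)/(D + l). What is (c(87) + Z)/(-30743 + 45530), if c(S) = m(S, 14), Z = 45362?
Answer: 45356/14787 ≈ 3.0673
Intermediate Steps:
m(D, l) = -6 (m(D, l) = -6*(D + l)/(D + l) = -6*1 = -6)
c(S) = -6
(c(87) + Z)/(-30743 + 45530) = (-6 + 45362)/(-30743 + 45530) = 45356/14787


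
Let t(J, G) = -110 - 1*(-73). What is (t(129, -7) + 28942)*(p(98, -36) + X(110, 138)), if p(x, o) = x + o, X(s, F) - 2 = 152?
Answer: 6243480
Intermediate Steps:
t(J, G) = -37 (t(J, G) = -110 + 73 = -37)
X(s, F) = 154 (X(s, F) = 2 + 152 = 154)
p(x, o) = o + x
(t(129, -7) + 28942)*(p(98, -36) + X(110, 138)) = (-37 + 28942)*((-36 + 98) + 154) = 28905*(62 + 154) = 28905*216 = 6243480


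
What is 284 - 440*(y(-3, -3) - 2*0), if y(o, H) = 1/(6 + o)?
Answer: 412/3 ≈ 137.33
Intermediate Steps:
284 - 440*(y(-3, -3) - 2*0) = 284 - 440*(1/(6 - 3) - 2*0) = 284 - 440*(1/3 + 0) = 284 - 440*(⅓ + 0) = 284 - 440*⅓ = 284 - 440/3 = 412/3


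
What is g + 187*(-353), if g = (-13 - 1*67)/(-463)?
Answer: -30563013/463 ≈ -66011.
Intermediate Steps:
g = 80/463 (g = (-13 - 67)*(-1/463) = -80*(-1/463) = 80/463 ≈ 0.17279)
g + 187*(-353) = 80/463 + 187*(-353) = 80/463 - 66011 = -30563013/463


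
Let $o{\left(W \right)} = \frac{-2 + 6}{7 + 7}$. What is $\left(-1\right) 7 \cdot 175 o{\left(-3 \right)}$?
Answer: $-350$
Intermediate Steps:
$o{\left(W \right)} = \frac{2}{7}$ ($o{\left(W \right)} = \frac{4}{14} = 4 \cdot \frac{1}{14} = \frac{2}{7}$)
$\left(-1\right) 7 \cdot 175 o{\left(-3 \right)} = \left(-1\right) 7 \cdot 175 \cdot \frac{2}{7} = \left(-7\right) 175 \cdot \frac{2}{7} = \left(-1225\right) \frac{2}{7} = -350$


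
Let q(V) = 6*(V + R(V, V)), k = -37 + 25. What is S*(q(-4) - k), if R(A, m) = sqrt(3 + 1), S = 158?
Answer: 0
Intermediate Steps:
R(A, m) = 2 (R(A, m) = sqrt(4) = 2)
k = -12
q(V) = 12 + 6*V (q(V) = 6*(V + 2) = 6*(2 + V) = 12 + 6*V)
S*(q(-4) - k) = 158*((12 + 6*(-4)) - 1*(-12)) = 158*((12 - 24) + 12) = 158*(-12 + 12) = 158*0 = 0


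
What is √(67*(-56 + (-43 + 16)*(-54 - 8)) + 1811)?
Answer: √110217 ≈ 331.99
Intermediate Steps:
√(67*(-56 + (-43 + 16)*(-54 - 8)) + 1811) = √(67*(-56 - 27*(-62)) + 1811) = √(67*(-56 + 1674) + 1811) = √(67*1618 + 1811) = √(108406 + 1811) = √110217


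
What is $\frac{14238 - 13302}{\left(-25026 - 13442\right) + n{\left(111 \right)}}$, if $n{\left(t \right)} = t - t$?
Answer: $- \frac{234}{9617} \approx -0.024332$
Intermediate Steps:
$n{\left(t \right)} = 0$
$\frac{14238 - 13302}{\left(-25026 - 13442\right) + n{\left(111 \right)}} = \frac{14238 - 13302}{\left(-25026 - 13442\right) + 0} = \frac{936}{-38468 + 0} = \frac{936}{-38468} = 936 \left(- \frac{1}{38468}\right) = - \frac{234}{9617}$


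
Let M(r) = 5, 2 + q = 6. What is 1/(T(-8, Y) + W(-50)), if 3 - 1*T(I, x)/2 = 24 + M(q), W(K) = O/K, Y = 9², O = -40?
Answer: -5/256 ≈ -0.019531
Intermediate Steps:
q = 4 (q = -2 + 6 = 4)
Y = 81
W(K) = -40/K
T(I, x) = -52 (T(I, x) = 6 - 2*(24 + 5) = 6 - 2*29 = 6 - 58 = -52)
1/(T(-8, Y) + W(-50)) = 1/(-52 - 40/(-50)) = 1/(-52 - 40*(-1/50)) = 1/(-52 + ⅘) = 1/(-256/5) = -5/256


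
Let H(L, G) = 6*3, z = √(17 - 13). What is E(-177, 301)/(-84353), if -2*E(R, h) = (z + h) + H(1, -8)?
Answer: 321/168706 ≈ 0.0019027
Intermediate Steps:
z = 2 (z = √4 = 2)
H(L, G) = 18
E(R, h) = -10 - h/2 (E(R, h) = -((2 + h) + 18)/2 = -(20 + h)/2 = -10 - h/2)
E(-177, 301)/(-84353) = (-10 - ½*301)/(-84353) = (-10 - 301/2)*(-1/84353) = -321/2*(-1/84353) = 321/168706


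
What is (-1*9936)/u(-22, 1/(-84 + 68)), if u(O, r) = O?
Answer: 4968/11 ≈ 451.64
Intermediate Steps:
(-1*9936)/u(-22, 1/(-84 + 68)) = -1*9936/(-22) = -9936*(-1/22) = 4968/11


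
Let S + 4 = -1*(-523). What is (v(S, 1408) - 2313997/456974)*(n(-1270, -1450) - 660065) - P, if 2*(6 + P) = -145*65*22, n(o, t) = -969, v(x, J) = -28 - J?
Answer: 31096943886912/32641 ≈ 9.5270e+8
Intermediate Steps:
S = 519 (S = -4 - 1*(-523) = -4 + 523 = 519)
P = -103681 (P = -6 + (-145*65*22)/2 = -6 + (-9425*22)/2 = -6 + (½)*(-207350) = -6 - 103675 = -103681)
(v(S, 1408) - 2313997/456974)*(n(-1270, -1450) - 660065) - P = ((-28 - 1*1408) - 2313997/456974)*(-969 - 660065) - 1*(-103681) = ((-28 - 1408) - 2313997*1/456974)*(-661034) + 103681 = (-1436 - 330571/65282)*(-661034) + 103681 = -94075523/65282*(-661034) + 103681 = 31093559635391/32641 + 103681 = 31096943886912/32641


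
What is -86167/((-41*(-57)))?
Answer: -86167/2337 ≈ -36.871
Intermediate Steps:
-86167/((-41*(-57))) = -86167/2337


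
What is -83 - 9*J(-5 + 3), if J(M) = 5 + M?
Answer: -110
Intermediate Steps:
-83 - 9*J(-5 + 3) = -83 - 9*(5 + (-5 + 3)) = -83 - 9*(5 - 2) = -83 - 9*3 = -83 - 27 = -110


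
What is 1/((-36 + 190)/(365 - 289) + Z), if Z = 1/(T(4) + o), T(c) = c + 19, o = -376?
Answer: 13414/27143 ≈ 0.49420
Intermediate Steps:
T(c) = 19 + c
Z = -1/353 (Z = 1/((19 + 4) - 376) = 1/(23 - 376) = 1/(-353) = -1/353 ≈ -0.0028329)
1/((-36 + 190)/(365 - 289) + Z) = 1/((-36 + 190)/(365 - 289) - 1/353) = 1/(154/76 - 1/353) = 1/(154*(1/76) - 1/353) = 1/(77/38 - 1/353) = 1/(27143/13414) = 13414/27143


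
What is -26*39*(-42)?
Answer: 42588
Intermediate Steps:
-26*39*(-42) = -1014*(-42) = 42588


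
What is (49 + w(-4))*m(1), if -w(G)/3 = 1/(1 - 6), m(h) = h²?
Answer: 248/5 ≈ 49.600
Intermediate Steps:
w(G) = ⅗ (w(G) = -3/(1 - 6) = -3/(-5) = -3*(-⅕) = ⅗)
(49 + w(-4))*m(1) = (49 + ⅗)*1² = (248/5)*1 = 248/5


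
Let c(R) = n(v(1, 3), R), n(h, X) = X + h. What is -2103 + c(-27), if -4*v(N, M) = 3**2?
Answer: -8529/4 ≈ -2132.3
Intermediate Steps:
v(N, M) = -9/4 (v(N, M) = -1/4*3**2 = -1/4*9 = -9/4)
c(R) = -9/4 + R (c(R) = R - 9/4 = -9/4 + R)
-2103 + c(-27) = -2103 + (-9/4 - 27) = -2103 - 117/4 = -8529/4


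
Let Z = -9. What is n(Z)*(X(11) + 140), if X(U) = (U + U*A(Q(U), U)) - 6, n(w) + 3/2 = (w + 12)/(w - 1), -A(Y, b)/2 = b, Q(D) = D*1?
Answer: 873/5 ≈ 174.60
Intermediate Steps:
Q(D) = D
A(Y, b) = -2*b
n(w) = -3/2 + (12 + w)/(-1 + w) (n(w) = -3/2 + (w + 12)/(w - 1) = -3/2 + (12 + w)/(-1 + w))
X(U) = -6 + U - 2*U² (X(U) = (U + U*(-2*U)) - 6 = (U - 2*U²) - 6 = -6 + U - 2*U²)
n(Z)*(X(11) + 140) = ((27 - 1*(-9))/(2*(-1 - 9)))*((-6 + 11 - 2*11²) + 140) = ((½)*(27 + 9)/(-10))*((-6 + 11 - 2*121) + 140) = ((½)*(-⅒)*36)*((-6 + 11 - 242) + 140) = -9*(-237 + 140)/5 = -9/5*(-97) = 873/5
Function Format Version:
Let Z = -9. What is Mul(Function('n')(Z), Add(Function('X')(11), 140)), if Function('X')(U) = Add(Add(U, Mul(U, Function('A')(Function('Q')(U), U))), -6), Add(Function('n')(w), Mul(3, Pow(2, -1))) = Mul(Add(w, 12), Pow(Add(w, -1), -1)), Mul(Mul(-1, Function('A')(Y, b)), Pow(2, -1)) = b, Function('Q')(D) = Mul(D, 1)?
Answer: Rational(873, 5) ≈ 174.60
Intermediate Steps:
Function('Q')(D) = D
Function('A')(Y, b) = Mul(-2, b)
Function('n')(w) = Add(Rational(-3, 2), Mul(Pow(Add(-1, w), -1), Add(12, w))) (Function('n')(w) = Add(Rational(-3, 2), Mul(Add(w, 12), Pow(Add(w, -1), -1))) = Add(Rational(-3, 2), Mul(Add(12, w), Pow(Add(-1, w), -1))) = Add(Rational(-3, 2), Mul(Pow(Add(-1, w), -1), Add(12, w))))
Function('X')(U) = Add(-6, U, Mul(-2, Pow(U, 2))) (Function('X')(U) = Add(Add(U, Mul(U, Mul(-2, U))), -6) = Add(Add(U, Mul(-2, Pow(U, 2))), -6) = Add(-6, U, Mul(-2, Pow(U, 2))))
Mul(Function('n')(Z), Add(Function('X')(11), 140)) = Mul(Mul(Rational(1, 2), Pow(Add(-1, -9), -1), Add(27, Mul(-1, -9))), Add(Add(-6, 11, Mul(-2, Pow(11, 2))), 140)) = Mul(Mul(Rational(1, 2), Pow(-10, -1), Add(27, 9)), Add(Add(-6, 11, Mul(-2, 121)), 140)) = Mul(Mul(Rational(1, 2), Rational(-1, 10), 36), Add(Add(-6, 11, -242), 140)) = Mul(Rational(-9, 5), Add(-237, 140)) = Mul(Rational(-9, 5), -97) = Rational(873, 5)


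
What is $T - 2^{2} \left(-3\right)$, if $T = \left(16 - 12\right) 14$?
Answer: $68$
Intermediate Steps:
$T = 56$ ($T = 4 \cdot 14 = 56$)
$T - 2^{2} \left(-3\right) = 56 - 2^{2} \left(-3\right) = 56 - 4 \left(-3\right) = 56 - -12 = 56 + 12 = 68$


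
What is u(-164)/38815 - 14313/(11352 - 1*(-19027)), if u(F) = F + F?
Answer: -565523407/1179160885 ≈ -0.47960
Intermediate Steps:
u(F) = 2*F
u(-164)/38815 - 14313/(11352 - 1*(-19027)) = (2*(-164))/38815 - 14313/(11352 - 1*(-19027)) = -328*1/38815 - 14313/(11352 + 19027) = -328/38815 - 14313/30379 = -565523407/1179160885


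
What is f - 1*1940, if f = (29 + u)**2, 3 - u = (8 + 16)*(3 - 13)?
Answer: 72044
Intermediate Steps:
u = 243 (u = 3 - (8 + 16)*(3 - 13) = 3 - 24*(-10) = 3 - 1*(-240) = 3 + 240 = 243)
f = 73984 (f = (29 + 243)**2 = 272**2 = 73984)
f - 1*1940 = 73984 - 1*1940 = 73984 - 1940 = 72044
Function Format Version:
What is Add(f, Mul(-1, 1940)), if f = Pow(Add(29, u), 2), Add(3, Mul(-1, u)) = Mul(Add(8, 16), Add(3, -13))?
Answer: 72044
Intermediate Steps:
u = 243 (u = Add(3, Mul(-1, Mul(Add(8, 16), Add(3, -13)))) = Add(3, Mul(-1, Mul(24, -10))) = Add(3, Mul(-1, -240)) = Add(3, 240) = 243)
f = 73984 (f = Pow(Add(29, 243), 2) = Pow(272, 2) = 73984)
Add(f, Mul(-1, 1940)) = Add(73984, Mul(-1, 1940)) = Add(73984, -1940) = 72044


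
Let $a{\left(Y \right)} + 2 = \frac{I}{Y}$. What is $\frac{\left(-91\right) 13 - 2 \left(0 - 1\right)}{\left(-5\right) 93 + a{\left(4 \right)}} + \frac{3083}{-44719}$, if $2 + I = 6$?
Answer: $\frac{51376461}{20839054} \approx 2.4654$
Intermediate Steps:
$I = 4$ ($I = -2 + 6 = 4$)
$a{\left(Y \right)} = -2 + \frac{4}{Y}$
$\frac{\left(-91\right) 13 - 2 \left(0 - 1\right)}{\left(-5\right) 93 + a{\left(4 \right)}} + \frac{3083}{-44719} = \frac{\left(-91\right) 13 - 2 \left(0 - 1\right)}{\left(-5\right) 93 - \left(2 - \frac{4}{4}\right)} + \frac{3083}{-44719} = \frac{-1183 - -2}{-465 + \left(-2 + 4 \cdot \frac{1}{4}\right)} + 3083 \left(- \frac{1}{44719}\right) = \frac{-1183 + 2}{-465 + \left(-2 + 1\right)} - \frac{3083}{44719} = - \frac{1181}{-465 - 1} - \frac{3083}{44719} = - \frac{1181}{-466} - \frac{3083}{44719} = \left(-1181\right) \left(- \frac{1}{466}\right) - \frac{3083}{44719} = \frac{1181}{466} - \frac{3083}{44719} = \frac{51376461}{20839054}$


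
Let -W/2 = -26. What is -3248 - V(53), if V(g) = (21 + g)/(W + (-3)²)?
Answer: -198202/61 ≈ -3249.2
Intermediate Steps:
W = 52 (W = -2*(-26) = 52)
V(g) = 21/61 + g/61 (V(g) = (21 + g)/(52 + (-3)²) = (21 + g)/(52 + 9) = (21 + g)/61 = (21 + g)*(1/61) = 21/61 + g/61)
-3248 - V(53) = -3248 - (21/61 + (1/61)*53) = -3248 - (21/61 + 53/61) = -3248 - 1*74/61 = -3248 - 74/61 = -198202/61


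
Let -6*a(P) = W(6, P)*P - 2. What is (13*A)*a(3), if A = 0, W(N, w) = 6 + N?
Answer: 0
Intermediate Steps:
a(P) = 1/3 - 2*P (a(P) = -((6 + 6)*P - 2)/6 = -(12*P - 2)/6 = -(-2 + 12*P)/6 = 1/3 - 2*P)
(13*A)*a(3) = (13*0)*(1/3 - 2*3) = 0*(1/3 - 6) = 0*(-17/3) = 0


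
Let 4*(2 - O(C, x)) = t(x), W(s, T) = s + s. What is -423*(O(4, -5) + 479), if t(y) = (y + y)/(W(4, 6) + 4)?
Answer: -1628409/8 ≈ -2.0355e+5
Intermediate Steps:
W(s, T) = 2*s
t(y) = y/6 (t(y) = (y + y)/(2*4 + 4) = (2*y)/(8 + 4) = (2*y)/12 = (2*y)*(1/12) = y/6)
O(C, x) = 2 - x/24
-423*(O(4, -5) + 479) = -423*((2 - 1/24*(-5)) + 479) = -423*((2 + 5/24) + 479) = -423*(53/24 + 479) = -423*11549/24 = -1628409/8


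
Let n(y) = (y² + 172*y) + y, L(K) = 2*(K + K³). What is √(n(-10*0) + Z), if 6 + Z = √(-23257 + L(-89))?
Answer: √(-6 + I*√1433373) ≈ 24.405 + 24.528*I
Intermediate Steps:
L(K) = 2*K + 2*K³
Z = -6 + I*√1433373 (Z = -6 + √(-23257 + 2*(-89)*(1 + (-89)²)) = -6 + √(-23257 + 2*(-89)*(1 + 7921)) = -6 + √(-23257 + 2*(-89)*7922) = -6 + √(-23257 - 1410116) = -6 + √(-1433373) = -6 + I*√1433373 ≈ -6.0 + 1197.2*I)
n(y) = y² + 173*y
√(n(-10*0) + Z) = √((-10*0)*(173 - 10*0) + (-6 + I*√1433373)) = √(0*(173 + 0) + (-6 + I*√1433373)) = √(0*173 + (-6 + I*√1433373)) = √(0 + (-6 + I*√1433373)) = √(-6 + I*√1433373)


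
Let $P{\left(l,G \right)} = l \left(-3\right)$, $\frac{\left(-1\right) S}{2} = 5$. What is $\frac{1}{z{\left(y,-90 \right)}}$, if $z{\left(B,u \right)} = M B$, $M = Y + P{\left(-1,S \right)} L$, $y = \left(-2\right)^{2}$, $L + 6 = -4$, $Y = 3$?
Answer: $- \frac{1}{108} \approx -0.0092593$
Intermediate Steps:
$L = -10$ ($L = -6 - 4 = -10$)
$S = -10$ ($S = \left(-2\right) 5 = -10$)
$y = 4$
$P{\left(l,G \right)} = - 3 l$
$M = -27$ ($M = 3 + \left(-3\right) \left(-1\right) \left(-10\right) = 3 + 3 \left(-10\right) = 3 - 30 = -27$)
$z{\left(B,u \right)} = - 27 B$
$\frac{1}{z{\left(y,-90 \right)}} = \frac{1}{\left(-27\right) 4} = \frac{1}{-108} = - \frac{1}{108}$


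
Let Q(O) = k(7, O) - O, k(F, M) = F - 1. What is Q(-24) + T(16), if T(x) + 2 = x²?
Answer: 284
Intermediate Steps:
k(F, M) = -1 + F
Q(O) = 6 - O (Q(O) = (-1 + 7) - O = 6 - O)
T(x) = -2 + x²
Q(-24) + T(16) = (6 - 1*(-24)) + (-2 + 16²) = (6 + 24) + (-2 + 256) = 30 + 254 = 284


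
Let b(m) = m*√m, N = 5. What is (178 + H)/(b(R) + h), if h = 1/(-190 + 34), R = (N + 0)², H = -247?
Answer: -10764/19499 ≈ -0.55203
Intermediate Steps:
R = 25 (R = (5 + 0)² = 5² = 25)
b(m) = m^(3/2)
h = -1/156 (h = 1/(-156) = -1/156 ≈ -0.0064103)
(178 + H)/(b(R) + h) = (178 - 247)/(25^(3/2) - 1/156) = -69/(125 - 1/156) = -69/19499/156 = -69*156/19499 = -10764/19499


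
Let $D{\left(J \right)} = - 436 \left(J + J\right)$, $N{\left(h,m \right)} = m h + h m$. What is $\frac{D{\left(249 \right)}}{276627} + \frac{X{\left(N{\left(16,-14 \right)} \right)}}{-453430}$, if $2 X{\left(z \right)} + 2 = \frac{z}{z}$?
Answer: $- \frac{65634807151}{83620653740} \approx -0.78491$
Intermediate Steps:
$N{\left(h,m \right)} = 2 h m$ ($N{\left(h,m \right)} = h m + h m = 2 h m$)
$D{\left(J \right)} = - 872 J$ ($D{\left(J \right)} = - 436 \cdot 2 J = - 872 J$)
$X{\left(z \right)} = - \frac{1}{2}$ ($X{\left(z \right)} = -1 + \frac{z \frac{1}{z}}{2} = -1 + \frac{1}{2} \cdot 1 = -1 + \frac{1}{2} = - \frac{1}{2}$)
$\frac{D{\left(249 \right)}}{276627} + \frac{X{\left(N{\left(16,-14 \right)} \right)}}{-453430} = \frac{\left(-872\right) 249}{276627} - \frac{1}{2 \left(-453430\right)} = \left(-217128\right) \frac{1}{276627} - - \frac{1}{906860} = - \frac{72376}{92209} + \frac{1}{906860} = - \frac{65634807151}{83620653740}$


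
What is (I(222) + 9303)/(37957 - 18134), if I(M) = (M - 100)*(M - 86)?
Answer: 25895/19823 ≈ 1.3063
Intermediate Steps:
I(M) = (-100 + M)*(-86 + M)
(I(222) + 9303)/(37957 - 18134) = ((8600 + 222² - 186*222) + 9303)/(37957 - 18134) = ((8600 + 49284 - 41292) + 9303)/19823 = (16592 + 9303)*(1/19823) = 25895*(1/19823) = 25895/19823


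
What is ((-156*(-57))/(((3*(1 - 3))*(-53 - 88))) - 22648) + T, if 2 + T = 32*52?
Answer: -985848/47 ≈ -20976.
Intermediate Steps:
T = 1662 (T = -2 + 32*52 = -2 + 1664 = 1662)
((-156*(-57))/(((3*(1 - 3))*(-53 - 88))) - 22648) + T = ((-156*(-57))/(((3*(1 - 3))*(-53 - 88))) - 22648) + 1662 = (8892/(((3*(-2))*(-141))) - 22648) + 1662 = (8892/((-6*(-141))) - 22648) + 1662 = (8892/846 - 22648) + 1662 = (8892*(1/846) - 22648) + 1662 = (494/47 - 22648) + 1662 = -1063962/47 + 1662 = -985848/47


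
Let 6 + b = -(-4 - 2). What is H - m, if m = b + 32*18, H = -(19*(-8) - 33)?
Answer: -391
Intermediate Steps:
b = 0 (b = -6 - (-4 - 2) = -6 - 1*(-6) = -6 + 6 = 0)
H = 185 (H = -(-152 - 33) = -1*(-185) = 185)
m = 576 (m = 0 + 32*18 = 0 + 576 = 576)
H - m = 185 - 1*576 = 185 - 576 = -391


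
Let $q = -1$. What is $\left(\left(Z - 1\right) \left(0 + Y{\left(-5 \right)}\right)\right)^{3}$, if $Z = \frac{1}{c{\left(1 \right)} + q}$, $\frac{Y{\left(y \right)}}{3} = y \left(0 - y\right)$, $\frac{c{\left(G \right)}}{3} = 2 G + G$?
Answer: $\frac{144703125}{512} \approx 2.8262 \cdot 10^{5}$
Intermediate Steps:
$c{\left(G \right)} = 9 G$ ($c{\left(G \right)} = 3 \left(2 G + G\right) = 3 \cdot 3 G = 9 G$)
$Y{\left(y \right)} = - 3 y^{2}$ ($Y{\left(y \right)} = 3 y \left(0 - y\right) = 3 y \left(- y\right) = 3 \left(- y^{2}\right) = - 3 y^{2}$)
$Z = \frac{1}{8}$ ($Z = \frac{1}{9 \cdot 1 - 1} = \frac{1}{9 - 1} = \frac{1}{8} \approx 0.125$)
$\left(\left(Z - 1\right) \left(0 + Y{\left(-5 \right)}\right)\right)^{3} = \left(\left(\frac{1}{8} - 1\right) \left(0 - 3 \left(-5\right)^{2}\right)\right)^{3} = \left(- \frac{7 \left(0 - 75\right)}{8}\right)^{3} = \left(\left(- \frac{7}{8}\right) \left(-75\right)\right)^{3} = \left(\frac{525}{8}\right)^{3} = \frac{144703125}{512}$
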